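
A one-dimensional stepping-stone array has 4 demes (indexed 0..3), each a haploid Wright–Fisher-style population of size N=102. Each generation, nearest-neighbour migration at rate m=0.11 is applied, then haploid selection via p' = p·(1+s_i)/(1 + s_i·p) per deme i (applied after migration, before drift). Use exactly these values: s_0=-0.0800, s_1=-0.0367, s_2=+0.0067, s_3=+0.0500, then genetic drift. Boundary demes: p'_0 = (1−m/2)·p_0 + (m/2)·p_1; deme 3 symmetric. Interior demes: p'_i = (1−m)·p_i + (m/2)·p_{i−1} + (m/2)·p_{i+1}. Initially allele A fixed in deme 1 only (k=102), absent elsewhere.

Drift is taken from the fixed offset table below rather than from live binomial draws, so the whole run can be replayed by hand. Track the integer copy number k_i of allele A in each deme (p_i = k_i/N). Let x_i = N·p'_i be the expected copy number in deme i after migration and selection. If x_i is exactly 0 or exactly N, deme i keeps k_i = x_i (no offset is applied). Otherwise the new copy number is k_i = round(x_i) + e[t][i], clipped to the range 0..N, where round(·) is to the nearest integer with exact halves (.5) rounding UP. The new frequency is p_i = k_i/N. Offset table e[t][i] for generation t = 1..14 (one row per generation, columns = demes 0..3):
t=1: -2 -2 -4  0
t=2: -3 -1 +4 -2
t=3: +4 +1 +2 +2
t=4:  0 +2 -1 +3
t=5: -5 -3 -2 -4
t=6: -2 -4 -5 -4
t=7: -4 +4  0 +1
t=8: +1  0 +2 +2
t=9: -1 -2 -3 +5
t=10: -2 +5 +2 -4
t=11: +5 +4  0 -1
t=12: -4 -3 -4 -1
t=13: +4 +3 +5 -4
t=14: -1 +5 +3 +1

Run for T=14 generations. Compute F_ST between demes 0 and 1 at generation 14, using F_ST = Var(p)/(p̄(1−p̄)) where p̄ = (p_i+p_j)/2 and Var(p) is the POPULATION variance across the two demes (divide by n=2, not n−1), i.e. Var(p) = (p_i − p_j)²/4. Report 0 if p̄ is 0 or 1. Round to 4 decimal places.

0.0598

t=0: k=[0 102 0 0]
t=1: x=[5.1840 90.4011 5.6455 0.0000] k=[3 88 2 0]
t=2: x=[7.1038 77.9139 6.6615 0.1155] k=[4 77 11 0]
t=3: x=[7.4204 68.5195 14.1060 0.6351] k=[11 70 16 3]
t=4: x=[13.2535 62.8874 18.3553 3.8937] k=[13 65 17 7]
t=5: x=[14.7750 58.5702 19.1938 7.8983] k=[10 56 17 4]
t=6: x=[11.6420 50.3716 18.5310 4.9393] k=[10 46 14 1]
t=7: x=[11.1261 41.3376 15.1308 1.7992] k=[7 45 15 3]
t=8: x=[8.4228 40.3447 16.0802 3.8361] k=[9 40 18 6]
t=9: x=[9.9320 36.2071 18.6516 6.9702] k=[9 34 16 12]
t=10: x=[9.6233 30.8249 16.8638 12.7546] k=[8 36 19 9]
t=11: x=[8.8430 32.6889 19.4901 9.9808] k=[14 37 19 9]
t=12: x=[14.2140 33.8936 19.5453 9.9808] k=[10 31 16 9]
t=13: x=[10.3532 28.2499 16.5323 9.8091] k=[14 31 22 6]
t=14: x=[13.9031 28.7911 21.7290 7.1997] k=[13 34 25 8]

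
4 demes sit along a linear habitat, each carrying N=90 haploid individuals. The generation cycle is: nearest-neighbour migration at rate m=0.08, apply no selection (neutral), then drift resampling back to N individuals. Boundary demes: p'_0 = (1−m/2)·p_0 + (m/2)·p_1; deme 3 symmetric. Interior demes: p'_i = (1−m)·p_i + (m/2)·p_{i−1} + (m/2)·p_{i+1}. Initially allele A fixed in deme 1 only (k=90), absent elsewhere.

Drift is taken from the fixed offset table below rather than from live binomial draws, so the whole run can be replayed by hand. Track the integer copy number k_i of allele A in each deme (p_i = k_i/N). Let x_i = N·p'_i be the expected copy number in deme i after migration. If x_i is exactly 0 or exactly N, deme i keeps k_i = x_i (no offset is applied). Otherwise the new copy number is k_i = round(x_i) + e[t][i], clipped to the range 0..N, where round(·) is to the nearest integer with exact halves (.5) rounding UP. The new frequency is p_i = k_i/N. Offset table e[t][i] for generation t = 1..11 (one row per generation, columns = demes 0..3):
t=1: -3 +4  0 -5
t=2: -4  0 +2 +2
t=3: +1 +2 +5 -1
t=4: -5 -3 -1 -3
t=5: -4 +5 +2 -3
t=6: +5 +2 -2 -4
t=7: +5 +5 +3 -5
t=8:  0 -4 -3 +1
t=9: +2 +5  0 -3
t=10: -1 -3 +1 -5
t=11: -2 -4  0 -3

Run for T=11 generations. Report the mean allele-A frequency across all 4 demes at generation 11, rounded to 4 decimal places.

0.2639

t=0: k=[0 90 0 0]
t=1: x=[3.6000 82.8000 3.6000 0.0000] k=[1 87 4 0]
t=2: x=[4.4400 80.2400 7.1600 0.1600] k=[0 80 9 2]
t=3: x=[3.2000 73.9600 11.5600 2.2800] k=[4 76 17 1]
t=4: x=[6.8800 70.7600 18.7200 1.6400] k=[2 68 18 0]
t=5: x=[4.6400 63.3600 19.2800 0.7200] k=[1 68 21 0]
t=6: x=[3.6800 63.4400 22.0400 0.8400] k=[9 65 20 0]
t=7: x=[11.2400 60.9600 21.0000 0.8000] k=[16 66 24 0]
t=8: x=[18.0000 62.3200 24.7200 0.9600] k=[18 58 22 2]
t=9: x=[19.6000 54.9600 22.6400 2.8000] k=[22 60 23 0]
t=10: x=[23.5200 57.0000 23.5600 0.9200] k=[23 54 25 0]
t=11: x=[24.2400 51.6000 25.1600 1.0000] k=[22 48 25 0]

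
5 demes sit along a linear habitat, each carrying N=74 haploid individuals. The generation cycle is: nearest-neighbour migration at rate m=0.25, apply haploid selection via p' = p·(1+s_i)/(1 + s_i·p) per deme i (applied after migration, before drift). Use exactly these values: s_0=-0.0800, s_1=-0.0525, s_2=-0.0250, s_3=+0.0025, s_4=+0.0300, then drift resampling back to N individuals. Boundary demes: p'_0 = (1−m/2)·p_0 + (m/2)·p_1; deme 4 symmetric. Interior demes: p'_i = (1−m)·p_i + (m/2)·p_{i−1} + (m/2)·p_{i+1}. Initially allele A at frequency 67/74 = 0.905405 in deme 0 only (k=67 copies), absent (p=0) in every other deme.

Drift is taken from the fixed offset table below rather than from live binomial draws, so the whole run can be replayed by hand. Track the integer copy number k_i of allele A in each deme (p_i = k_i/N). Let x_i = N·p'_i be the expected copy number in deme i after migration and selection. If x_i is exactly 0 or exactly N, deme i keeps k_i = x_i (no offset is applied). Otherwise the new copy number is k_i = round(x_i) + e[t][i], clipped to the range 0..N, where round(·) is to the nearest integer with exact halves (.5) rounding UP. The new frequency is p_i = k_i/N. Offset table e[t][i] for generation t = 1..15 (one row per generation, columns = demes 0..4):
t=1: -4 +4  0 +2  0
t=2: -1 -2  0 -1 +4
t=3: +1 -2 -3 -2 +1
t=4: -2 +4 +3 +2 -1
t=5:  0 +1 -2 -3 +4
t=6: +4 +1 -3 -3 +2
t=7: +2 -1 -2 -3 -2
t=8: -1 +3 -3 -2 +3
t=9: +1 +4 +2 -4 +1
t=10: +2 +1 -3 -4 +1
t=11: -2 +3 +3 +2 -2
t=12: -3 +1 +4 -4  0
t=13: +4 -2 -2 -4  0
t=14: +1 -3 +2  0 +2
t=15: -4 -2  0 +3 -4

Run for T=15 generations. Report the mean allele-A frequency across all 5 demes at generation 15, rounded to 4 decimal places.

0.1027

t=0: k=[67 0 0 0 0]
t=1: x=[57.5846 7.9827 0.0000 0.0000 0.0000] k=[54 12 0 0 0]
t=2: x=[47.3452 15.0918 1.4632 0.0000 0.0000] k=[46 13 1 0 0]
t=3: x=[40.3517 14.9706 2.3175 0.1253 0.0000] k=[41 13 0 0 0]
t=4: x=[35.9577 14.2444 1.5852 0.0000 0.0000] k=[34 18 5 0 0]
t=5: x=[30.4950 17.6403 5.8619 0.6265 0.0000] k=[30 19 4 0 0]
t=6: x=[27.1760 17.7619 5.2502 0.5012 0.0000] k=[31 19 2 0 0]
t=7: x=[28.0341 17.6403 3.7831 0.2506 0.0000] k=[30 17 2 0 0]
t=8: x=[26.9311 16.0615 3.5387 0.2506 0.0000] k=[26 19 1 0 0]
t=9: x=[23.7604 16.9111 3.0501 0.1253 0.0000] k=[25 21 5 0 0]
t=10: x=[23.1532 18.7354 6.2290 0.6265 0.0000] k=[25 20 3 0 0]
t=11: x=[23.0319 17.7619 4.6387 0.3759 0.0000] k=[21 21 8 2 0]
t=12: x=[19.7688 18.6137 8.6791 2.5060 0.2575] k=[17 20 13 0 0]
t=13: x=[16.2910 18.0051 11.9934 1.6290 0.0000] k=[20 16 10 0 0]
t=14: x=[18.3263 15.0918 9.2923 1.2531 0.0000] k=[19 12 11 1 0]
t=15: x=[17.0083 12.1909 9.6604 2.1302 0.1287] k=[13 10 10 5 0]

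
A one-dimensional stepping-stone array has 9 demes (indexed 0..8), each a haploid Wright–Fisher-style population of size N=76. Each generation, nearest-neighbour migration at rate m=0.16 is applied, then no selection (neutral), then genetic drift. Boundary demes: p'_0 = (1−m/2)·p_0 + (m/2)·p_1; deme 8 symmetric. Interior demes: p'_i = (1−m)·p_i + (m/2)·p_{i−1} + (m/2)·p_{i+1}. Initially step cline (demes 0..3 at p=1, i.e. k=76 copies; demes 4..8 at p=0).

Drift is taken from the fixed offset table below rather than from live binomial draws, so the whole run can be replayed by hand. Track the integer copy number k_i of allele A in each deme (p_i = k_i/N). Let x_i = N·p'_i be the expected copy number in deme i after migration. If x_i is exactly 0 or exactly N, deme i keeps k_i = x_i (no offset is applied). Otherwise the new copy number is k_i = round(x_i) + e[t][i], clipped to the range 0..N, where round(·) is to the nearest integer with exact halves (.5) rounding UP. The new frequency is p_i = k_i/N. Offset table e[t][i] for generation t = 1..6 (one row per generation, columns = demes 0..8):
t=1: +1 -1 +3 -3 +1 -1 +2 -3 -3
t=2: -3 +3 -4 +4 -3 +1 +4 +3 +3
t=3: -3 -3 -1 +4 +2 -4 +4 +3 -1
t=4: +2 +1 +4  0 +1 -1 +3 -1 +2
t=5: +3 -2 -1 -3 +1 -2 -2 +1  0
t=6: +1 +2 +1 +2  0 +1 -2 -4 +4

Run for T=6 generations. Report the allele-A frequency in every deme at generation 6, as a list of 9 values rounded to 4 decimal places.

[1.0000, 0.9737, 0.9474, 0.7500, 0.2895, 0.0395, 0.0132, 0.0000, 0.0526]

t=0: k=[76 76 76 76 0 0 0 0 0]
t=1: x=[76.0000 76.0000 76.0000 69.9200 6.0800 0.0000 0.0000 0.0000 0.0000] k=[76 76 76 67 7 0 0 0 0]
t=2: x=[76.0000 76.0000 75.2800 62.9200 11.2400 0.5600 0.0000 0.0000 0.0000] k=[76 76 71 67 8 2 0 0 0]
t=3: x=[76.0000 75.6000 71.0800 62.6000 12.2400 2.3200 0.1600 0.0000 0.0000] k=[76 73 70 67 14 0 4 0 0]
t=4: x=[75.7600 73.0000 70.0000 63.0000 17.1200 1.4400 3.3600 0.3200 0.0000] k=[76 74 74 63 18 0 6 0 0]
t=5: x=[75.8400 74.1600 73.1200 60.2800 20.1600 1.9200 5.0400 0.4800 0.0000] k=[76 72 72 57 21 0 3 1 0]
t=6: x=[75.6800 72.3200 70.8000 55.3200 22.2000 1.9200 2.6000 1.0800 0.0800] k=[76 74 72 57 22 3 1 0 4]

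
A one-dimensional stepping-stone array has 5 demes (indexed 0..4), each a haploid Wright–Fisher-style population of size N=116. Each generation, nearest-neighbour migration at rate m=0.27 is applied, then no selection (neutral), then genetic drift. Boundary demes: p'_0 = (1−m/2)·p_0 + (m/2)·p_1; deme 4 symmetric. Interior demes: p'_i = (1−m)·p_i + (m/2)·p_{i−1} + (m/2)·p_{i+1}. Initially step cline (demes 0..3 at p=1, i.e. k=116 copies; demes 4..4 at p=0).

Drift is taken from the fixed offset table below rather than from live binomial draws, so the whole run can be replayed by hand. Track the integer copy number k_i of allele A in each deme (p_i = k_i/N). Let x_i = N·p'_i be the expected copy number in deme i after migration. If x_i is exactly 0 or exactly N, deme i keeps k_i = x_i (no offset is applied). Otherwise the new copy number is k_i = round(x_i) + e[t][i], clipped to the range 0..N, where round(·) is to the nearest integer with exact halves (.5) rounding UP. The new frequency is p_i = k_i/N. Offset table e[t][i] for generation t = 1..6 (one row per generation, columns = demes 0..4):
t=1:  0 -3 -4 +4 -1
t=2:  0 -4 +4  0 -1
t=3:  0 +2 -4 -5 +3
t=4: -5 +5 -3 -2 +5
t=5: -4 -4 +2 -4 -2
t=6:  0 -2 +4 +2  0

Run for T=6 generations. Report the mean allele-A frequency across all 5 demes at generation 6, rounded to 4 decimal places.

t=0: k=[116 116 116 116 0]
t=1: x=[116.0000 116.0000 116.0000 100.3400 15.6600] k=[116 116 116 104 15]
t=2: x=[116.0000 116.0000 114.3800 93.6050 27.0150] k=[116 116 116 94 26]
t=3: x=[116.0000 116.0000 113.0300 87.7900 35.1800] k=[116 116 109 83 38]
t=4: x=[116.0000 115.0550 106.4350 80.4350 44.0750] k=[116 116 103 78 49]
t=5: x=[116.0000 114.2450 101.3800 77.4600 52.9150] k=[116 110 103 73 51]
t=6: x=[115.1900 109.8650 99.8950 74.0800 53.9700] k=[115 108 104 76 54]

0.7879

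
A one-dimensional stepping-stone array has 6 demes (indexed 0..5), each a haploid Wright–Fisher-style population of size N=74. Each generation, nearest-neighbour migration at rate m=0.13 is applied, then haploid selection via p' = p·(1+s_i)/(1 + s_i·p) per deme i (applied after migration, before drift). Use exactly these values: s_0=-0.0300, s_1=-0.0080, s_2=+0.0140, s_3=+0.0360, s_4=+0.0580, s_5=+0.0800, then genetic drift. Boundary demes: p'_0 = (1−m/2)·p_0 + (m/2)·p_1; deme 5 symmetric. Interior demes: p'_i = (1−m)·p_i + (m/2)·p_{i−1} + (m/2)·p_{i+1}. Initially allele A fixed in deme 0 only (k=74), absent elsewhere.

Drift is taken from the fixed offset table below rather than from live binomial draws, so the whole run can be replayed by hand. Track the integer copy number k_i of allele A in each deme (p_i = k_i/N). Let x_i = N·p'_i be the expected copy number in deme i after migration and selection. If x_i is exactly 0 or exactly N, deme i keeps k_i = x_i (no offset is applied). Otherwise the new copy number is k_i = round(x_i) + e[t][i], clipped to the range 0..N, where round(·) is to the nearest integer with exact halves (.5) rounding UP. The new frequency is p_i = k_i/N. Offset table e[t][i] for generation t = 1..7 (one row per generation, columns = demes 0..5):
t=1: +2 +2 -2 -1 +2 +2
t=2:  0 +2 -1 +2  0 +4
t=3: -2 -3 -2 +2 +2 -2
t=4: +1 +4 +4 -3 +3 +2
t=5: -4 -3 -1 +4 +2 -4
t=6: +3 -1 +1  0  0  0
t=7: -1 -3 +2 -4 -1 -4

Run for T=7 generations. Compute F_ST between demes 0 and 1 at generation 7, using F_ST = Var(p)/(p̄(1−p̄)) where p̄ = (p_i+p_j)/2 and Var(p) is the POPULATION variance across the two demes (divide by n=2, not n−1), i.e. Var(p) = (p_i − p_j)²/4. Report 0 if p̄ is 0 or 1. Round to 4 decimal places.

t=0: k=[74 0 0 0 0 0]
t=1: x=[69.0512 4.7740 0.0000 0.0000 0.0000 0.0000] k=[71 7 0 0 0 0]
t=2: x=[66.6406 10.6317 0.4613 0.0000 0.0000 0.0000] k=[67 13 0 0 0 0]
t=3: x=[63.2123 15.5660 0.8567 0.0000 0.0000 0.0000] k=[61 13 0 0 0 0]
t=4: x=[57.4927 15.1779 0.8567 0.0000 0.0000 0.0000] k=[58 19 5 0 0 0]
t=5: x=[55.0386 20.5057 5.6572 0.3366 0.0000 0.0000] k=[51 18 5 4 0 0]
t=6: x=[48.3469 19.1856 5.8545 3.9347 0.2750 0.0000] k=[51 18 7 4 0 0]
t=7: x=[48.3469 19.3151 7.6144 4.0689 0.2750 0.0000] k=[47 16 10 0 0 0]

0.1795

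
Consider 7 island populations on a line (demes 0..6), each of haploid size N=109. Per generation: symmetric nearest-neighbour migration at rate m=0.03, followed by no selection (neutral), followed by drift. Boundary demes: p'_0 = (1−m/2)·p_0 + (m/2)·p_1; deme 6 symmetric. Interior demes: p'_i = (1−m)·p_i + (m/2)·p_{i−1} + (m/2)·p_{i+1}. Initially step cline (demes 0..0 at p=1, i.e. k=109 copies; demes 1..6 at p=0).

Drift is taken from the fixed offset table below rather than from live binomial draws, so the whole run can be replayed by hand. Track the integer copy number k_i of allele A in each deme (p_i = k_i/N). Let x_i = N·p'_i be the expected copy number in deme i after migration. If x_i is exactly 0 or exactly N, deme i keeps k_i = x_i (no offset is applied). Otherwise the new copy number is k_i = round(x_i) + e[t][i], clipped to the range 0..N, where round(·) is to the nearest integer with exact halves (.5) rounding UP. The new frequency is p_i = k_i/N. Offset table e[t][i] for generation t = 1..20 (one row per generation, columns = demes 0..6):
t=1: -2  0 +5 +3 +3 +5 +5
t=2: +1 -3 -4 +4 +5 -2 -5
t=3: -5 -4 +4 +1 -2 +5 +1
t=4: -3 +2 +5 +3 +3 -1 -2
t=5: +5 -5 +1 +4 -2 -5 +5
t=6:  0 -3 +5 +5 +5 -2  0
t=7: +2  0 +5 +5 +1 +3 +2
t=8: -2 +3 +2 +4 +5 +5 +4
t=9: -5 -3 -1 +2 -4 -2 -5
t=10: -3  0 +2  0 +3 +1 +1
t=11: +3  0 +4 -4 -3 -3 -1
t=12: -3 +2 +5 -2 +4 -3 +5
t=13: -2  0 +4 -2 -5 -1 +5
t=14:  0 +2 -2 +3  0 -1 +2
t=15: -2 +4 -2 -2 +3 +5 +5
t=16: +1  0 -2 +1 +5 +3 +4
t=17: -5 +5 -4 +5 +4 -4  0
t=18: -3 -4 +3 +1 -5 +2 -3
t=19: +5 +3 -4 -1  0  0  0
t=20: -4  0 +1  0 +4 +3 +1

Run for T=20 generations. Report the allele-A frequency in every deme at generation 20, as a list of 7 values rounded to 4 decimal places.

[0.5872, 0.2661, 0.2202, 0.2018, 0.1560, 0.0826, 0.1743]

t=0: k=[109 0 0 0 0 0 0]
t=1: x=[107.3650 1.6350 0.0000 0.0000 0.0000 0.0000 0.0000] k=[105 2 0 0 0 0 0]
t=2: x=[103.4550 3.5150 0.0300 0.0000 0.0000 0.0000 0.0000] k=[104 1 0 0 0 0 0]
t=3: x=[102.4550 2.5300 0.0150 0.0000 0.0000 0.0000 0.0000] k=[97 0 4 0 0 0 0]
t=4: x=[95.5450 1.5150 3.8800 0.0600 0.0000 0.0000 0.0000] k=[93 4 9 3 0 0 0]
t=5: x=[91.6650 5.4100 8.8350 3.0450 0.0450 0.0000 0.0000] k=[97 0 10 7 0 0 0]
t=6: x=[95.5450 1.6050 9.8050 6.9400 0.1050 0.0000 0.0000] k=[96 0 15 12 5 0 0]
t=7: x=[94.5600 1.6650 14.7300 11.9400 5.0300 0.0750 0.0000] k=[97 2 20 17 6 3 0]
t=8: x=[95.5750 3.6950 19.6850 16.8800 6.1200 3.0000 0.0450] k=[94 7 22 21 11 8 4]
t=9: x=[92.6950 8.5300 21.7600 20.8650 11.1050 7.9850 4.0600] k=[88 6 21 23 7 6 0]
t=10: x=[86.7700 7.4550 20.8050 22.7300 7.2250 5.9250 0.0900] k=[84 7 23 23 10 7 1]
t=11: x=[82.8450 8.3950 22.7600 22.8050 10.1500 6.9550 1.0900] k=[86 8 27 19 7 4 0]
t=12: x=[84.8300 9.4550 26.5950 18.9400 7.1350 3.9850 0.0600] k=[82 11 32 17 11 1 5]
t=13: x=[80.9350 12.3800 31.4600 17.1350 10.9400 1.2100 4.9400] k=[79 12 35 15 6 0 10]
t=14: x=[77.9950 13.3500 34.3550 15.1650 6.0450 0.2400 9.8500] k=[78 15 32 18 6 0 12]
t=15: x=[77.0550 16.2000 31.5350 18.0300 6.0900 0.2700 11.8200] k=[75 20 30 16 9 5 17]
t=16: x=[74.1750 20.9750 29.6400 16.1050 9.0450 5.2400 16.8200] k=[75 21 28 17 14 8 21]
t=17: x=[74.1900 21.9150 27.7300 17.1200 13.9550 8.2850 20.8050] k=[69 27 24 22 18 4 21]
t=18: x=[68.3700 27.5850 24.0150 21.9700 17.8500 4.4650 20.7450] k=[65 24 27 23 13 6 18]
t=19: x=[64.3850 24.6600 26.8950 22.9100 13.0450 6.2850 17.8200] k=[69 28 23 22 13 6 18]
t=20: x=[68.3850 28.5400 23.0600 21.8800 13.0300 6.2850 17.8200] k=[64 29 24 22 17 9 19]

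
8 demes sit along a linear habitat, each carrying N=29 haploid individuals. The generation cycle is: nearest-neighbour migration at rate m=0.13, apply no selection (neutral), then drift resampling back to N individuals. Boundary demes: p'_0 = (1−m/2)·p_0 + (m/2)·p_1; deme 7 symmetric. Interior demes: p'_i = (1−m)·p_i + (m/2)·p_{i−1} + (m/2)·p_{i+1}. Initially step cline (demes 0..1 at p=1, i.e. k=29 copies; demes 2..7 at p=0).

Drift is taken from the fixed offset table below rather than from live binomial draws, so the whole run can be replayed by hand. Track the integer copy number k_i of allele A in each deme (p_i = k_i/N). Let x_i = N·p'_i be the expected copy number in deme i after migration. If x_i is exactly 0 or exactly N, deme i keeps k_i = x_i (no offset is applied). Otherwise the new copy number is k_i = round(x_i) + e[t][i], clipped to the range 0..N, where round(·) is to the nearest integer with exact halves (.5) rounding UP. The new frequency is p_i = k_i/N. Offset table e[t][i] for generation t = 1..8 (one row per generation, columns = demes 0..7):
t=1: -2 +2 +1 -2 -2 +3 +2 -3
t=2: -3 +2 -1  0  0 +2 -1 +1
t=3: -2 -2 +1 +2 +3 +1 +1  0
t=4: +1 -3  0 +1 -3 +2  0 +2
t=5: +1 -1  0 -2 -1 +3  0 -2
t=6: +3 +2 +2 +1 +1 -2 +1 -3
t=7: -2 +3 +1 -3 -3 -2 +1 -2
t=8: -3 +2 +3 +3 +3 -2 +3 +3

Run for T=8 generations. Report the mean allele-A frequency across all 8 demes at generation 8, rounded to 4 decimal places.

t=0: k=[29 29 0 0 0 0 0 0]
t=1: x=[29.0000 27.1150 1.8850 0.0000 0.0000 0.0000 0.0000 0.0000] k=[29 29 3 0 0 0 0 0]
t=2: x=[29.0000 27.3100 4.4950 0.1950 0.0000 0.0000 0.0000 0.0000] k=[29 29 3 0 0 0 0 0]
t=3: x=[29.0000 27.3100 4.4950 0.1950 0.0000 0.0000 0.0000 0.0000] k=[29 25 5 2 0 0 0 0]
t=4: x=[28.7400 23.9600 6.1050 2.0650 0.1300 0.0000 0.0000 0.0000] k=[29 21 6 3 0 0 0 0]
t=5: x=[28.4800 20.5450 6.7800 3.0000 0.1950 0.0000 0.0000 0.0000] k=[29 20 7 1 0 0 0 0]
t=6: x=[28.4150 19.7400 7.4550 1.3250 0.0650 0.0000 0.0000 0.0000] k=[29 22 9 2 1 0 0 0]
t=7: x=[28.5450 21.6100 9.3900 2.3900 1.0000 0.0650 0.0000 0.0000] k=[27 25 10 0 0 0 0 0]
t=8: x=[26.8700 24.1550 10.3250 0.6500 0.0000 0.0000 0.0000 0.0000] k=[24 26 13 4 0 0 0 0]

0.2888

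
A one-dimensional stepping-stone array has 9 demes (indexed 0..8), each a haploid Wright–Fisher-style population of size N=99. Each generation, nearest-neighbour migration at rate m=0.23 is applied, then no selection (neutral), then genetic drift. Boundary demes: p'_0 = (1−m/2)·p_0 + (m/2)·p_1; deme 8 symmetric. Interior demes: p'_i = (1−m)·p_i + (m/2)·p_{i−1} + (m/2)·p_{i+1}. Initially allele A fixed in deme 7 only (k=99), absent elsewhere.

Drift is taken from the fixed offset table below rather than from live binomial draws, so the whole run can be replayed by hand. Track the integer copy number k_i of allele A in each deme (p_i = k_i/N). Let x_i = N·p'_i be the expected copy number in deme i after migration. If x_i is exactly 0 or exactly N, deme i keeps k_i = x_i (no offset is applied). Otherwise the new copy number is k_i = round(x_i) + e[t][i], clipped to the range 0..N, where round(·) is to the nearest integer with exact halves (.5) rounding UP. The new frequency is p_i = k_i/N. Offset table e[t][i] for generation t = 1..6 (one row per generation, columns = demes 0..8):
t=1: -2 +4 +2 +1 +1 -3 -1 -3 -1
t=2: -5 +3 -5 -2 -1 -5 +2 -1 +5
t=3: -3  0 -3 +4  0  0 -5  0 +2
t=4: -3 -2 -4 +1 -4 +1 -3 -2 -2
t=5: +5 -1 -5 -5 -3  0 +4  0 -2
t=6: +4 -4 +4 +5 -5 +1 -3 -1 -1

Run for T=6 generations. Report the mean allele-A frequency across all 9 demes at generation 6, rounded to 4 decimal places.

0.0954

t=0: k=[0 0 0 0 0 0 0 99 0]
t=1: x=[0.0000 0.0000 0.0000 0.0000 0.0000 0.0000 11.3850 76.2300 11.3850] k=[0 0 0 0 0 0 10 73 10]
t=2: x=[0.0000 0.0000 0.0000 0.0000 0.0000 1.1500 16.0950 58.5100 17.2450] k=[0 0 0 0 0 0 18 58 22]
t=3: x=[0.0000 0.0000 0.0000 0.0000 0.0000 2.0700 20.5300 49.2600 26.1400] k=[0 0 0 0 0 2 16 49 28]
t=4: x=[0.0000 0.0000 0.0000 0.0000 0.2300 3.3800 18.1850 42.7900 30.4150] k=[0 0 0 0 0 4 15 41 28]
t=5: x=[0.0000 0.0000 0.0000 0.0000 0.4600 4.8050 16.7250 36.5150 29.4950] k=[0 0 0 0 0 5 21 37 27]
t=6: x=[0.0000 0.0000 0.0000 0.0000 0.5750 6.2650 21.0000 34.0100 28.1500] k=[0 0 0 0 0 7 18 33 27]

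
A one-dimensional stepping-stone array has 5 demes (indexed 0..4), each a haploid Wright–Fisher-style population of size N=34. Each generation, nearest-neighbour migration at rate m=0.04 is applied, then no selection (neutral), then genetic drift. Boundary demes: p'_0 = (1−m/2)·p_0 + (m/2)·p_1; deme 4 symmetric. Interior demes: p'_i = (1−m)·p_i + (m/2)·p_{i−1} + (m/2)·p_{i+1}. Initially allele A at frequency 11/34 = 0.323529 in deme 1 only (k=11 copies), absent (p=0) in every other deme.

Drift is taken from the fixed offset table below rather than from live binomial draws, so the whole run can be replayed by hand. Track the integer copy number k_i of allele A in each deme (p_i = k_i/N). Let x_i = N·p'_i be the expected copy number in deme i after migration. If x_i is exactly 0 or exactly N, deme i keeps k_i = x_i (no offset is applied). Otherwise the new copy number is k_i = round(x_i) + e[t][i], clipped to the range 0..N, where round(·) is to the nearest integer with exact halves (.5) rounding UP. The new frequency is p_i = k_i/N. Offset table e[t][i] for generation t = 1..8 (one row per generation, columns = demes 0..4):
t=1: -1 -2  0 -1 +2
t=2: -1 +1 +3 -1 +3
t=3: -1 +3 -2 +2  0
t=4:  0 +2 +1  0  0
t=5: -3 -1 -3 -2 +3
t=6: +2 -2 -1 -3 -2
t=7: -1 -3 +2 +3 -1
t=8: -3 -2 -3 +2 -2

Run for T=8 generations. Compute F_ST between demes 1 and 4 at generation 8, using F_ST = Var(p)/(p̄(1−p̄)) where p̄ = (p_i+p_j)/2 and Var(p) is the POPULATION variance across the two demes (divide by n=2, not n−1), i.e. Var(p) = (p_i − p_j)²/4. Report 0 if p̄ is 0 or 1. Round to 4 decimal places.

t=0: k=[0 11 0 0 0]
t=1: x=[0.2200 10.5600 0.2200 0.0000 0.0000] k=[0 9 0 0 0]
t=2: x=[0.1800 8.6400 0.1800 0.0000 0.0000] k=[0 10 3 0 0]
t=3: x=[0.2000 9.6600 3.0800 0.0600 0.0000] k=[0 13 1 2 0]
t=4: x=[0.2600 12.5000 1.2600 1.9400 0.0400] k=[0 15 2 2 0]
t=5: x=[0.3000 14.4400 2.2600 1.9600 0.0400] k=[0 13 0 0 3]
t=6: x=[0.2600 12.4800 0.2600 0.0600 2.9400] k=[2 10 0 0 1]
t=7: x=[2.1600 9.6400 0.2000 0.0200 0.9800] k=[1 7 2 3 0]
t=8: x=[1.1200 6.7800 2.1200 2.9200 0.0600] k=[0 5 0 5 0]

0.0794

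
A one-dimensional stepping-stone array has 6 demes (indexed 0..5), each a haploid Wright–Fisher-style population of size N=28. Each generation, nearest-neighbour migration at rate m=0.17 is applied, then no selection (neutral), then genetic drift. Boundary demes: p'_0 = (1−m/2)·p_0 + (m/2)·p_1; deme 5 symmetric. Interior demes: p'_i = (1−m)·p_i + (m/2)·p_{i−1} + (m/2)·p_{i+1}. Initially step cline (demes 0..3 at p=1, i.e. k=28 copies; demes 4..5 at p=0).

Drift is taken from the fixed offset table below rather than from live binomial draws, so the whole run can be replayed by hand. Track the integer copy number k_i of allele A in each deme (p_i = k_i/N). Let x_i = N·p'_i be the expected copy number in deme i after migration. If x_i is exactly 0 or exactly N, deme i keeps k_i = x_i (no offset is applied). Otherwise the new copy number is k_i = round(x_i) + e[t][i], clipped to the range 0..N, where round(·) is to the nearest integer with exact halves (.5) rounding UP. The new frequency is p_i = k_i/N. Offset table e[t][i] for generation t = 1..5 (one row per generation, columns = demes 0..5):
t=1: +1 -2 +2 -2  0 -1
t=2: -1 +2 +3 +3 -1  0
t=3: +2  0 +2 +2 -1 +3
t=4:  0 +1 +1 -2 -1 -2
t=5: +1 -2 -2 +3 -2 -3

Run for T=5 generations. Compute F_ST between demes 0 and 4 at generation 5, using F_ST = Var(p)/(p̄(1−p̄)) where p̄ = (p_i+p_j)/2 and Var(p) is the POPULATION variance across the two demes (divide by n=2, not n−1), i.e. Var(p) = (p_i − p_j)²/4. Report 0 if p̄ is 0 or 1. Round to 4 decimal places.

t=0: k=[28 28 28 28 0 0]
t=1: x=[28.0000 28.0000 28.0000 25.6200 2.3800 0.0000] k=[28 28 28 24 2 0]
t=2: x=[28.0000 28.0000 27.6600 22.4700 3.7000 0.1700] k=[28 28 28 25 3 0]
t=3: x=[28.0000 28.0000 27.7450 23.3850 4.6150 0.2550] k=[28 28 28 25 4 3]
t=4: x=[28.0000 28.0000 27.7450 23.4700 5.7000 3.0850] k=[28 28 28 21 5 1]
t=5: x=[28.0000 28.0000 27.4050 20.2350 6.0200 1.3400] k=[28 28 25 23 4 0]

0.7500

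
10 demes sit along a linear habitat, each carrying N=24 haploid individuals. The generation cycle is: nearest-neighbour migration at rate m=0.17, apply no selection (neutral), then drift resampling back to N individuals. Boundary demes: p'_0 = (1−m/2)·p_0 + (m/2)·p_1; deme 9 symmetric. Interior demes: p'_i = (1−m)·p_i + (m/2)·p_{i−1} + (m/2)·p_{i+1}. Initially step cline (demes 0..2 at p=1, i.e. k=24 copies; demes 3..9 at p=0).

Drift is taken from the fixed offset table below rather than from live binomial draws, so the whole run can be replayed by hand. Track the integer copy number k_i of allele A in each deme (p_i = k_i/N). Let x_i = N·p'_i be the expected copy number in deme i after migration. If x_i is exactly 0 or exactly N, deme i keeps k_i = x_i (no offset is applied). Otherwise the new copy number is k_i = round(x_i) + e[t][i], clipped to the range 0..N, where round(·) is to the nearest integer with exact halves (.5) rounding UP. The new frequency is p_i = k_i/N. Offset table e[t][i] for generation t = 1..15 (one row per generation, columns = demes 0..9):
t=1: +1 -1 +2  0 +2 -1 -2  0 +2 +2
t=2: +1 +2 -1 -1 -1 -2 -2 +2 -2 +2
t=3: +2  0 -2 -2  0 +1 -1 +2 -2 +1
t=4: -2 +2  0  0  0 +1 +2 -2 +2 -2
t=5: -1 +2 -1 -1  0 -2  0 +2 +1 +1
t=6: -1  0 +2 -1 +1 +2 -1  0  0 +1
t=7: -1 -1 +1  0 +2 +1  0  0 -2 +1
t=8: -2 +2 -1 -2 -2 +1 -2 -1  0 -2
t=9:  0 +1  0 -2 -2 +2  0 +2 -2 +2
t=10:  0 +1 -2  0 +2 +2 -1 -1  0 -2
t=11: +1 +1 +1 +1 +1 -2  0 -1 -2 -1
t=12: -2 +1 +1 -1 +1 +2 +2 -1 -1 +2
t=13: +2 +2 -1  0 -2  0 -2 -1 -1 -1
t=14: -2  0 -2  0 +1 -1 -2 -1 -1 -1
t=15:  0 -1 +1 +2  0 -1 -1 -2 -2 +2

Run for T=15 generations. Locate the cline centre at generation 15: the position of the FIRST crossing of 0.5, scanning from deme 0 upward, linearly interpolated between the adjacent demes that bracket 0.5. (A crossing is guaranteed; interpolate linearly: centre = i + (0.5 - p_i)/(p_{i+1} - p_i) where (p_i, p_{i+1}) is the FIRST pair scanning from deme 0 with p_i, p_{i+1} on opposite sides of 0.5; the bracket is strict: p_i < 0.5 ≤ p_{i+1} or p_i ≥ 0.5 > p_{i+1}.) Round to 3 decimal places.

2.200

t=0: k=[24 24 24 0 0 0 0 0 0 0]
t=1: x=[24.0000 24.0000 21.9600 2.0400 0.0000 0.0000 0.0000 0.0000 0.0000 0.0000] k=[24 24 24 2 0 0 0 0 0 0]
t=2: x=[24.0000 24.0000 22.1300 3.7000 0.1700 0.0000 0.0000 0.0000 0.0000 0.0000] k=[24 24 21 3 0 0 0 0 0 0]
t=3: x=[24.0000 23.7450 19.7250 4.2750 0.2550 0.0000 0.0000 0.0000 0.0000 0.0000] k=[24 24 18 2 0 0 0 0 0 0]
t=4: x=[24.0000 23.4900 17.1500 3.1900 0.1700 0.0000 0.0000 0.0000 0.0000 0.0000] k=[24 24 17 3 0 0 0 0 0 0]
t=5: x=[24.0000 23.4050 16.4050 3.9350 0.2550 0.0000 0.0000 0.0000 0.0000 0.0000] k=[24 24 15 3 0 0 0 0 0 0]
t=6: x=[24.0000 23.2350 14.7450 3.7650 0.2550 0.0000 0.0000 0.0000 0.0000 0.0000] k=[24 23 17 3 1 0 0 0 0 0]
t=7: x=[23.9150 22.5750 16.3200 4.0200 1.0850 0.0850 0.0000 0.0000 0.0000 0.0000] k=[23 22 17 4 3 1 0 0 0 0]
t=8: x=[22.9150 21.6600 16.3200 5.0200 2.9150 1.0850 0.0850 0.0000 0.0000 0.0000] k=[21 24 15 3 1 2 0 0 0 0]
t=9: x=[21.2550 22.9800 14.7450 3.8500 1.2550 1.7450 0.1700 0.0000 0.0000 0.0000] k=[21 24 15 2 0 4 0 0 0 0]
t=10: x=[21.2550 22.9800 14.6600 2.9350 0.5100 3.3200 0.3400 0.0000 0.0000 0.0000] k=[21 24 13 3 3 5 0 0 0 0]
t=11: x=[21.2550 22.8100 13.0850 3.8500 3.1700 4.4050 0.4250 0.0000 0.0000 0.0000] k=[22 24 14 5 4 2 0 0 0 0]
t=12: x=[22.1700 22.9800 14.0850 5.6800 3.9150 2.0000 0.1700 0.0000 0.0000 0.0000] k=[20 24 15 5 5 4 2 0 0 0]
t=13: x=[20.3400 22.8950 14.9150 5.8500 4.9150 3.9150 2.0000 0.1700 0.0000 0.0000] k=[22 24 14 6 3 4 0 0 0 0]
t=14: x=[22.1700 22.9800 14.1700 6.4250 3.3400 3.5750 0.3400 0.0000 0.0000 0.0000] k=[20 23 12 6 4 3 0 0 0 0]
t=15: x=[20.2550 21.8100 12.4250 6.3400 4.0850 2.8300 0.2550 0.0000 0.0000 0.0000] k=[20 21 13 8 4 2 0 0 0 0]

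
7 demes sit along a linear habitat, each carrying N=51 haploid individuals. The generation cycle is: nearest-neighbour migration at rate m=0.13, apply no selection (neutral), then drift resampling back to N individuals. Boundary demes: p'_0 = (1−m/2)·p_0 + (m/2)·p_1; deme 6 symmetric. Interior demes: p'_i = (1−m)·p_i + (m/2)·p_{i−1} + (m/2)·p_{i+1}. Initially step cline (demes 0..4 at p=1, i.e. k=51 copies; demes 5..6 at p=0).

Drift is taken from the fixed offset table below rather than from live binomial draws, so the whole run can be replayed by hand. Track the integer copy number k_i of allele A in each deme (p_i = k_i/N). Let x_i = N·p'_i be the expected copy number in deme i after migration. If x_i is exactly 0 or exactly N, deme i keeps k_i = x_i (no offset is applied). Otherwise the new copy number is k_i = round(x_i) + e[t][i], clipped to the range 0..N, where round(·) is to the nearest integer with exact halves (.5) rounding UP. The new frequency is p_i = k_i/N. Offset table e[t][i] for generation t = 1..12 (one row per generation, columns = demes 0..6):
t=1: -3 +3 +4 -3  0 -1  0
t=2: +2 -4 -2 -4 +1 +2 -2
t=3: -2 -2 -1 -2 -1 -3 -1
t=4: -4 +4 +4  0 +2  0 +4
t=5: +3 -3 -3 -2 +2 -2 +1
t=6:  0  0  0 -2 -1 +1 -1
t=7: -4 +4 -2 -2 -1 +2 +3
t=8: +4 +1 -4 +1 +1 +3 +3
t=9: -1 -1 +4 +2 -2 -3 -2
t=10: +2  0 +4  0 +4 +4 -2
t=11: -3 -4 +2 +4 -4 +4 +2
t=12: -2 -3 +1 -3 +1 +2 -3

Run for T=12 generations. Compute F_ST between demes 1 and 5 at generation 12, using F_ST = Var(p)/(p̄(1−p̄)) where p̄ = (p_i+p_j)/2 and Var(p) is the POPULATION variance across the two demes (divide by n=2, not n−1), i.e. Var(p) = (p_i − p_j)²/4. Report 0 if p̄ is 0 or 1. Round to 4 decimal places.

t=0: k=[51 51 51 51 51 0 0]
t=1: x=[51.0000 51.0000 51.0000 51.0000 47.6850 3.3150 0.0000] k=[51 51 51 51 48 2 0]
t=2: x=[51.0000 51.0000 51.0000 50.8050 45.2050 4.8600 0.1300] k=[51 51 51 47 46 7 0]
t=3: x=[51.0000 51.0000 50.7400 47.1950 43.5300 9.0800 0.4550] k=[51 51 50 45 43 6 0]
t=4: x=[51.0000 50.9350 49.7400 45.1950 40.7250 8.0150 0.3900] k=[51 51 51 45 43 8 4]
t=5: x=[51.0000 51.0000 50.6100 45.2600 40.8550 10.0150 4.2600] k=[51 51 48 43 43 8 5]
t=6: x=[51.0000 50.8050 47.8700 43.3250 40.7250 10.0800 5.1950] k=[51 51 48 41 40 11 4]
t=7: x=[51.0000 50.8050 47.7400 41.3900 38.1800 12.4300 4.4550] k=[51 51 46 39 37 14 7]
t=8: x=[51.0000 50.6750 45.8700 39.3250 35.6350 15.0400 7.4550] k=[51 51 42 40 37 18 10]
t=9: x=[51.0000 50.4150 42.4550 39.9350 35.9600 18.7150 10.5200] k=[51 49 46 42 34 16 9]
t=10: x=[50.8700 48.9350 45.9350 41.7400 33.3500 16.7150 9.4550] k=[51 49 50 42 37 21 7]
t=11: x=[50.8700 49.1950 49.4150 42.1950 36.2850 21.1300 7.9100] k=[48 45 51 46 32 25 10]
t=12: x=[47.8050 45.5850 50.2850 45.4150 32.4550 24.4800 10.9750] k=[46 43 51 42 33 26 8]

0.1269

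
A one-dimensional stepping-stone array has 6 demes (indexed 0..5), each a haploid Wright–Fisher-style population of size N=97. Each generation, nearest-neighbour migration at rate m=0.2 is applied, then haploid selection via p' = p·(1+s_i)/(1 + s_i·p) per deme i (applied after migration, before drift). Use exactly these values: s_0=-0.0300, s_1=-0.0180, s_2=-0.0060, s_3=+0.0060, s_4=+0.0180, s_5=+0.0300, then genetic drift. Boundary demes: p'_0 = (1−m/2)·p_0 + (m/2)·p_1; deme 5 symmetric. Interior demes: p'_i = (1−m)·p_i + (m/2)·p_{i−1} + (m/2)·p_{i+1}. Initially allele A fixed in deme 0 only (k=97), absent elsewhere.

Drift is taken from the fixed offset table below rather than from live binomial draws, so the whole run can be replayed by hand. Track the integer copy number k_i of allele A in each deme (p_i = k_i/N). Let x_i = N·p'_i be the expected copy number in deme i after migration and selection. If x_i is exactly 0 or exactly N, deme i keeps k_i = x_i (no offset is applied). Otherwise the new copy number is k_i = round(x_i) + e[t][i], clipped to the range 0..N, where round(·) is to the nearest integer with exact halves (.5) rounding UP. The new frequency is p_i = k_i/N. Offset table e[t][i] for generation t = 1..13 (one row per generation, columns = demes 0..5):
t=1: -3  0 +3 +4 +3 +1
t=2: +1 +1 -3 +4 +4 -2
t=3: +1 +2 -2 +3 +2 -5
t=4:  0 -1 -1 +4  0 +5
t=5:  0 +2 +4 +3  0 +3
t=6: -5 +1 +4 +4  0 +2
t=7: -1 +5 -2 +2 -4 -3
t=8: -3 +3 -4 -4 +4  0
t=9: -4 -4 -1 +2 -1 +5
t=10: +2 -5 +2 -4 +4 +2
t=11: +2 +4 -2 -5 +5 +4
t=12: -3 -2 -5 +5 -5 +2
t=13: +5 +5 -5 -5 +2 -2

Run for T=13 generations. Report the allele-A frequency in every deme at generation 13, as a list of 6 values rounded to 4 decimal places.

t=0: k=[97 0 0 0 0 0]
t=1: x=[87.0308 9.5426 0.0000 0.0000 0.0000 0.0000] k=[84 10 0 0 0 0]
t=2: x=[76.1050 16.1540 0.9941 0.0000 0.0000 0.0000] k=[77 17 0 0 0 0]
t=3: x=[70.4163 20.9996 1.6900 0.0000 0.0000 0.0000] k=[71 23 0 0 0 0]
t=4: x=[65.5562 25.1601 2.2865 0.0000 0.0000 0.0000] k=[66 24 1 0 0 0]
t=5: x=[61.1141 25.5566 3.1814 0.1006 0.0000 0.0000] k=[61 28 7 3 0 0]
t=6: x=[56.9859 28.8306 8.6525 3.1180 0.3054 0.0000] k=[52 30 13 7 0 0]
t=7: x=[49.0617 30.1215 14.0276 6.9384 0.7125 0.0000] k=[48 35 12 9 0 0]
t=8: x=[45.9629 33.6000 13.9281 8.4460 0.9160 0.0000] k=[43 37 10 4 5 0]
t=9: x=[41.6745 34.4952 12.0364 4.7268 4.4755 0.5149] k=[38 30 11 7 3 6]
t=10: x=[36.5040 28.5328 12.4346 7.0390 3.7640 5.8607] k=[39 24 14 3 8 8]
t=11: x=[36.8018 24.1689 13.8285 4.6263 7.6244 8.2197] k=[39 28 12 0 13 12]
t=12: x=[37.1990 27.1435 12.3351 2.5146 11.7834 12.4165] k=[34 25 7 8 7 14]
t=13: x=[32.4391 23.7725 8.8515 7.8430 7.9289 13.6429] k=[37 29 4 3 10 12]

[0.3814, 0.2990, 0.0412, 0.0309, 0.1031, 0.1237]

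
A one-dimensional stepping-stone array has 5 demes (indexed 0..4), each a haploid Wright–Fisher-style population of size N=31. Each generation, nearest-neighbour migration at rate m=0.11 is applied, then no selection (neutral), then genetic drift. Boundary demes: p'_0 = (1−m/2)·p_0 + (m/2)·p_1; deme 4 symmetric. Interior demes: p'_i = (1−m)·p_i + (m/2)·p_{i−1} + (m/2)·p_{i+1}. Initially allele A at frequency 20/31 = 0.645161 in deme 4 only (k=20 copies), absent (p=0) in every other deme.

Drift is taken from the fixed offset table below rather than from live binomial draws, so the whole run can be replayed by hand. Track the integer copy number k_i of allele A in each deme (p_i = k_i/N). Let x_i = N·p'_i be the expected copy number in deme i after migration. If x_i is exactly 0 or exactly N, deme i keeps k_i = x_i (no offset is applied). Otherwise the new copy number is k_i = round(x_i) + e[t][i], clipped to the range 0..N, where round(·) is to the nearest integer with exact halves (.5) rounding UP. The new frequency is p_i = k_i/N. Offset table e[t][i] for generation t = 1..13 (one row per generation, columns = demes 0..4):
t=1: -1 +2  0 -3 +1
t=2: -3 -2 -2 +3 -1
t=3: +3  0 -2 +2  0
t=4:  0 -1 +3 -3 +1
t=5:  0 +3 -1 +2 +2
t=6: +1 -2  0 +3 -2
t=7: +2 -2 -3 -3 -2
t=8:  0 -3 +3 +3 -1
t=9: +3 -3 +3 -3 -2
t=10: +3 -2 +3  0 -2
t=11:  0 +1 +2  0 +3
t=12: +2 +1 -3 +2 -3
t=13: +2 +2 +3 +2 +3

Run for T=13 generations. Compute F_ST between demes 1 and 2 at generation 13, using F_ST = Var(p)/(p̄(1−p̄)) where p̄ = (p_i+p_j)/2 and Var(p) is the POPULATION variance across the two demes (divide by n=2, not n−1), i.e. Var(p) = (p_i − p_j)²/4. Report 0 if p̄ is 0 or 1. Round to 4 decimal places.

t=0: k=[0 0 0 0 20]
t=1: x=[0.0000 0.0000 0.0000 1.1000 18.9000] k=[0 0 0 0 20]
t=2: x=[0.0000 0.0000 0.0000 1.1000 18.9000] k=[0 0 0 4 18]
t=3: x=[0.0000 0.0000 0.2200 4.5500 17.2300] k=[0 0 0 7 17]
t=4: x=[0.0000 0.0000 0.3850 7.1650 16.4500] k=[0 0 3 4 17]
t=5: x=[0.0000 0.1650 2.8900 4.6600 16.2850] k=[0 3 2 7 18]
t=6: x=[0.1650 2.7800 2.3300 7.3300 17.3950] k=[1 1 2 10 15]
t=7: x=[1.0000 1.0550 2.3850 9.8350 14.7250] k=[3 0 0 7 13]
t=8: x=[2.8350 0.1650 0.3850 6.9450 12.6700] k=[3 0 3 10 12]
t=9: x=[2.8350 0.3300 3.2200 9.7250 11.8900] k=[6 0 6 7 10]
t=10: x=[5.6700 0.6600 5.7250 7.1100 9.8350] k=[9 0 9 7 8]
t=11: x=[8.5050 0.9900 8.3950 7.1650 7.9450] k=[9 2 10 7 11]
t=12: x=[8.6150 2.8250 9.3950 7.3850 10.7800] k=[11 4 6 9 8]
t=13: x=[10.6150 4.4950 6.0550 8.7800 8.0550] k=[13 6 9 11 11]

0.0128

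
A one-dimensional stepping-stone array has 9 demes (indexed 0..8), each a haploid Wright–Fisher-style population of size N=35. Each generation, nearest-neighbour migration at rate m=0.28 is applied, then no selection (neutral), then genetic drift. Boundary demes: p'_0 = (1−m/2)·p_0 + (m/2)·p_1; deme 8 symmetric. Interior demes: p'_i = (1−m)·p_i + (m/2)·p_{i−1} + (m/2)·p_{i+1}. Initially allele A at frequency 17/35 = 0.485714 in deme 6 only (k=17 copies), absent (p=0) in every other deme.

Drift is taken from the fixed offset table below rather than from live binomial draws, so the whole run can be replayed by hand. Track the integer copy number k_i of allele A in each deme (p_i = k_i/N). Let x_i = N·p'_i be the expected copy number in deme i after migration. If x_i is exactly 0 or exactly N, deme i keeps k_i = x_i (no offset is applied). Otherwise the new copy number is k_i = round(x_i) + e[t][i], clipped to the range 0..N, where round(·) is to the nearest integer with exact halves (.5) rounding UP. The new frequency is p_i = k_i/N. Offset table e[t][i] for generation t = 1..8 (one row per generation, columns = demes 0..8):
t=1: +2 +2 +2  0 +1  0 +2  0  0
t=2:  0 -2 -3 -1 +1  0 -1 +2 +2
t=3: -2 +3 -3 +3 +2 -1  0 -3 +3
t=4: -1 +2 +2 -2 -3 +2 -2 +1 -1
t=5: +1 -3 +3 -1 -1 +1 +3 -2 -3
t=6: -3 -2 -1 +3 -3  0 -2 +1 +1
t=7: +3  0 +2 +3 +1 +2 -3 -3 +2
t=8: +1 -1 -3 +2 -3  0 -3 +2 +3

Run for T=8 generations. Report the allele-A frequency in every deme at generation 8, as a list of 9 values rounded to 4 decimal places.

t=0: k=[0 0 0 0 0 0 17 0 0]
t=1: x=[0.0000 0.0000 0.0000 0.0000 0.0000 2.3800 12.2400 2.3800 0.0000] k=[0 0 0 0 0 2 14 2 0]
t=2: x=[0.0000 0.0000 0.0000 0.0000 0.2800 3.4000 10.6400 3.4000 0.2800] k=[0 0 0 0 1 3 10 5 2]
t=3: x=[0.0000 0.0000 0.0000 0.1400 1.1400 3.7000 8.3200 5.2800 2.4200] k=[0 0 0 3 3 3 8 2 5]
t=4: x=[0.0000 0.0000 0.4200 2.5800 3.0000 3.7000 6.4600 3.2600 4.5800] k=[0 0 2 1 0 6 4 4 4]
t=5: x=[0.0000 0.2800 1.5800 1.0000 0.9800 4.8800 4.2800 4.0000 4.0000] k=[0 0 5 0 0 6 7 2 1]
t=6: x=[0.0000 0.7000 3.6000 0.7000 0.8400 5.3000 6.1600 2.5600 1.1400] k=[0 0 3 4 0 5 4 4 2]
t=7: x=[0.0000 0.4200 2.7200 3.3000 1.2600 4.1600 4.1400 3.7200 2.2800] k=[0 0 5 6 2 6 1 1 4]
t=8: x=[0.0000 0.7000 4.4400 5.3000 3.1200 4.7400 1.7000 1.4200 3.5800] k=[0 0 1 7 0 5 0 3 7]

[0.0000, 0.0000, 0.0286, 0.2000, 0.0000, 0.1429, 0.0000, 0.0857, 0.2000]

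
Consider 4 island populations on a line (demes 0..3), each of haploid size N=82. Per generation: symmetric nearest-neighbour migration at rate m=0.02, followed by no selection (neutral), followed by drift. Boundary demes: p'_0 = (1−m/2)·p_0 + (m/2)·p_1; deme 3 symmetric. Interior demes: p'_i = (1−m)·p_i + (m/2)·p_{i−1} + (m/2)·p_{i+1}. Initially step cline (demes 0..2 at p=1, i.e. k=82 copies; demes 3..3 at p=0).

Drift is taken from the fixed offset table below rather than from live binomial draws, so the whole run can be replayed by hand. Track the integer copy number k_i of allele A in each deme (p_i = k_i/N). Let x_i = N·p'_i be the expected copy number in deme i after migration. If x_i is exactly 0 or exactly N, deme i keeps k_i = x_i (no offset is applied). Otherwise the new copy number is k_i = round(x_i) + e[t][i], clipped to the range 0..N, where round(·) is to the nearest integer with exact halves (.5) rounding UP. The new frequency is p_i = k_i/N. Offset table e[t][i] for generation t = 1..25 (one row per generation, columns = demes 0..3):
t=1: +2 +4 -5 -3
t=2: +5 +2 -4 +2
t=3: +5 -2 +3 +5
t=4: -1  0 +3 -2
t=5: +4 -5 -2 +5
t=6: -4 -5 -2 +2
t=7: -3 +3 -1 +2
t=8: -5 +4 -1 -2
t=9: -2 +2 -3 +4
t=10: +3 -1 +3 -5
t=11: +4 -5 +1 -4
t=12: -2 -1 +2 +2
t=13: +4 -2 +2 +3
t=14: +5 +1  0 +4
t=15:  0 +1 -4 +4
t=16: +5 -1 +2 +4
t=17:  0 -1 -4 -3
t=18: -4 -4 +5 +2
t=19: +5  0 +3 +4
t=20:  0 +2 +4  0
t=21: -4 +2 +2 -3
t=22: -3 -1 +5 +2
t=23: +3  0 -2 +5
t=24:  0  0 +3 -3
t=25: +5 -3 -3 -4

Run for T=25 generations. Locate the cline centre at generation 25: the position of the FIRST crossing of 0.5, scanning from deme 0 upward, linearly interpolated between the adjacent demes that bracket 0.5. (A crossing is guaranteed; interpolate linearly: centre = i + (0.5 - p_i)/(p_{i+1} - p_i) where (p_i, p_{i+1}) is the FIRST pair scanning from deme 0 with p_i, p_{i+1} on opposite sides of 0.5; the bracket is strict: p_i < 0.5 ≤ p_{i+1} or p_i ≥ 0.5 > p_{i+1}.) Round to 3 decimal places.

2.822

t=0: k=[82 82 82 0]
t=1: x=[82.0000 82.0000 81.1800 0.8200] k=[82 82 76 0]
t=2: x=[82.0000 81.9400 75.3000 0.7600] k=[82 82 71 3]
t=3: x=[82.0000 81.8900 70.4300 3.6800] k=[82 80 73 9]
t=4: x=[81.9800 79.9500 72.4300 9.6400] k=[81 80 75 8]
t=5: x=[80.9900 79.9600 74.3800 8.6700] k=[82 75 72 14]
t=6: x=[81.9300 75.0400 71.4500 14.5800] k=[78 70 69 17]
t=7: x=[77.9200 70.0700 68.4900 17.5200] k=[75 73 67 20]
t=8: x=[74.9800 72.9600 66.5900 20.4700] k=[70 77 66 18]
t=9: x=[70.0700 76.8200 65.6300 18.4800] k=[68 79 63 22]
t=10: x=[68.1100 78.7300 62.7500 22.4100] k=[71 78 66 17]
t=11: x=[71.0700 77.8100 65.6300 17.4900] k=[75 73 67 13]
t=12: x=[74.9800 72.9600 66.5200 13.5400] k=[73 72 69 16]
t=13: x=[72.9900 71.9800 68.5000 16.5300] k=[77 70 71 20]
t=14: x=[76.9300 70.0800 70.4800 20.5100] k=[82 71 70 25]
t=15: x=[81.8900 71.1000 69.5600 25.4500] k=[82 72 66 29]
t=16: x=[81.9000 72.0400 65.6900 29.3700] k=[82 71 68 33]
t=17: x=[81.8900 71.0800 67.6800 33.3500] k=[82 70 64 30]
t=18: x=[81.8800 70.0600 63.7200 30.3400] k=[78 66 69 32]
t=19: x=[77.8800 66.1500 68.6000 32.3700] k=[82 66 72 36]
t=20: x=[81.8400 66.2200 71.5800 36.3600] k=[82 68 76 36]
t=21: x=[81.8600 68.2200 75.5200 36.4000] k=[78 70 78 33]
t=22: x=[77.9200 70.1600 77.4700 33.4500] k=[75 69 82 35]
t=23: x=[74.9400 69.1900 81.4000 35.4700] k=[78 69 79 40]
t=24: x=[77.9100 69.1900 78.5100 40.3900] k=[78 69 82 37]
t=25: x=[77.9100 69.2200 81.4200 37.4500] k=[82 66 78 33]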